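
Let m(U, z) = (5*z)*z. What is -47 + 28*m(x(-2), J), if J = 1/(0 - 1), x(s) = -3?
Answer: 93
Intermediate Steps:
J = -1 (J = 1/(-1) = -1)
m(U, z) = 5*z**2
-47 + 28*m(x(-2), J) = -47 + 28*(5*(-1)**2) = -47 + 28*(5*1) = -47 + 28*5 = -47 + 140 = 93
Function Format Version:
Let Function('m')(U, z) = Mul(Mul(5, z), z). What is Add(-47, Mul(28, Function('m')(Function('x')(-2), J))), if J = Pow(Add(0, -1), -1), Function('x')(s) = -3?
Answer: 93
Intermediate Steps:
J = -1 (J = Pow(-1, -1) = -1)
Function('m')(U, z) = Mul(5, Pow(z, 2))
Add(-47, Mul(28, Function('m')(Function('x')(-2), J))) = Add(-47, Mul(28, Mul(5, Pow(-1, 2)))) = Add(-47, Mul(28, Mul(5, 1))) = Add(-47, Mul(28, 5)) = Add(-47, 140) = 93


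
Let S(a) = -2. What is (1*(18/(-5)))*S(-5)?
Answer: 36/5 ≈ 7.2000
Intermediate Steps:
(1*(18/(-5)))*S(-5) = (1*(18/(-5)))*(-2) = (1*(18*(-1/5)))*(-2) = (1*(-18/5))*(-2) = -18/5*(-2) = 36/5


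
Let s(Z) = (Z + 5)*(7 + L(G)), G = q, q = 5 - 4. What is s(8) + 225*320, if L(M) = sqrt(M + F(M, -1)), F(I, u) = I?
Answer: 72091 + 13*sqrt(2) ≈ 72109.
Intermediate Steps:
q = 1
G = 1
L(M) = sqrt(2)*sqrt(M) (L(M) = sqrt(M + M) = sqrt(2*M) = sqrt(2)*sqrt(M))
s(Z) = (5 + Z)*(7 + sqrt(2)) (s(Z) = (Z + 5)*(7 + sqrt(2)*sqrt(1)) = (5 + Z)*(7 + sqrt(2)*1) = (5 + Z)*(7 + sqrt(2)))
s(8) + 225*320 = (35 + 5*sqrt(2) + 7*8 + 8*sqrt(2)) + 225*320 = (35 + 5*sqrt(2) + 56 + 8*sqrt(2)) + 72000 = (91 + 13*sqrt(2)) + 72000 = 72091 + 13*sqrt(2)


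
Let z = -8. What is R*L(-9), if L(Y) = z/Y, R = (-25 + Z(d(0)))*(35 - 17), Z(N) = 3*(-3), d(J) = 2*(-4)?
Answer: -544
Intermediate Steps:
d(J) = -8
Z(N) = -9
R = -612 (R = (-25 - 9)*(35 - 17) = -34*18 = -612)
L(Y) = -8/Y
R*L(-9) = -(-4896)/(-9) = -(-4896)*(-1)/9 = -612*8/9 = -544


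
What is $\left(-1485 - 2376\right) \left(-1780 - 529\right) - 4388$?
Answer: $8910661$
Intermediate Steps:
$\left(-1485 - 2376\right) \left(-1780 - 529\right) - 4388 = - 3861 \left(-1780 - 529\right) - 4388 = \left(-3861\right) \left(-2309\right) - 4388 = 8915049 - 4388 = 8910661$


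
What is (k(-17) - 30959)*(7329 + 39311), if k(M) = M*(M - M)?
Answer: -1443927760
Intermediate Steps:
k(M) = 0 (k(M) = M*0 = 0)
(k(-17) - 30959)*(7329 + 39311) = (0 - 30959)*(7329 + 39311) = -30959*46640 = -1443927760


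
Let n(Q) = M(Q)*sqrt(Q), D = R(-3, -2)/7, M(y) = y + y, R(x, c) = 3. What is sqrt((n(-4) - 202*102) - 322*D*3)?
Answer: sqrt(-21018 - 16*I) ≈ 0.0552 - 144.98*I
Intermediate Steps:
M(y) = 2*y
D = 3/7 ≈ 0.42857
n(Q) = 2*Q**(3/2) (n(Q) = (2*Q)*sqrt(Q) = 2*Q**(3/2))
sqrt((n(-4) - 202*102) - 322*D*3) = sqrt((2*(-4)**(3/2) - 202*102) - 138*3) = sqrt((2*(-8*I) - 20604) - 322*9/7) = sqrt((-16*I - 20604) - 414) = sqrt((-20604 - 16*I) - 414) = sqrt(-21018 - 16*I)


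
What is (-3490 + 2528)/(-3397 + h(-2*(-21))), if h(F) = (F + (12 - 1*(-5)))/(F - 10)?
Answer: 30784/108645 ≈ 0.28334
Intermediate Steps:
h(F) = (17 + F)/(-10 + F) (h(F) = (F + (12 + 5))/(-10 + F) = (F + 17)/(-10 + F) = (17 + F)/(-10 + F))
(-3490 + 2528)/(-3397 + h(-2*(-21))) = (-3490 + 2528)/(-3397 + (17 - 2*(-21))/(-10 - 2*(-21))) = -962/(-3397 + (17 + 42)/(-10 + 42)) = -962/(-3397 + 59/32) = -962/(-108645/32) = -962*(-32/108645) = 30784/108645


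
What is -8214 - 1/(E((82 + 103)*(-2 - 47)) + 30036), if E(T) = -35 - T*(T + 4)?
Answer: -674434816295/82107964 ≈ -8214.0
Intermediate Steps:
E(T) = -35 - T*(4 + T)
-8214 - 1/(E((82 + 103)*(-2 - 47)) + 30036) = -8214 - 1/((-35 - ((82 + 103)*(-2 - 47))² - 4*(82 + 103)*(-2 - 47)) + 30036) = -8214 - 1/((-35 - (185*(-49))² - 740*(-49)) + 30036) = -8214 - 1/((-35 - 1*(-9065)² - 4*(-9065)) + 30036) = -8214 - 1/((-35 - 1*82174225 + 36260) + 30036) = -8214 - 1/((-35 - 82174225 + 36260) + 30036) = -8214 - 1/(-82138000 + 30036) = -8214 - 1/(-82107964) = -8214 - 1*(-1/82107964) = -8214 + 1/82107964 = -674434816295/82107964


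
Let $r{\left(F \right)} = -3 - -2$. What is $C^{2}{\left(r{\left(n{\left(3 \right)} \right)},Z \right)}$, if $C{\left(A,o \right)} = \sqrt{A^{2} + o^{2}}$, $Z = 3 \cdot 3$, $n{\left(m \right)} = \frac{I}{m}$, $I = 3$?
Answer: $82$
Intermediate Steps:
$n{\left(m \right)} = \frac{3}{m}$
$Z = 9$
$r{\left(F \right)} = -1$ ($r{\left(F \right)} = -3 + 2 = -1$)
$C^{2}{\left(r{\left(n{\left(3 \right)} \right)},Z \right)} = \left(\sqrt{\left(-1\right)^{2} + 9^{2}}\right)^{2} = \left(\sqrt{1 + 81}\right)^{2} = \left(\sqrt{82}\right)^{2} = 82$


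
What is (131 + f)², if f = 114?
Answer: 60025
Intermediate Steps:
(131 + f)² = (131 + 114)² = 245² = 60025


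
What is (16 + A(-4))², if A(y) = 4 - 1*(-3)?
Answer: 529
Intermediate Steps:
A(y) = 7 (A(y) = 4 + 3 = 7)
(16 + A(-4))² = (16 + 7)² = 23² = 529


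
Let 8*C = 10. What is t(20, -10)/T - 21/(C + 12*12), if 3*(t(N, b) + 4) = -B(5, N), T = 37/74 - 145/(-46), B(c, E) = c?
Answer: -35477/20916 ≈ -1.6962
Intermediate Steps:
C = 5/4 (C = (1/8)*10 = 5/4 ≈ 1.2500)
T = 84/23 (T = 37*(1/74) - 145*(-1/46) = 1/2 + 145/46 = 84/23 ≈ 3.6522)
t(N, b) = -17/3 (t(N, b) = -4 + (-1*5)/3 = -4 + (1/3)*(-5) = -4 - 5/3 = -17/3)
t(20, -10)/T - 21/(C + 12*12) = -17/(3*84/23) - 21/(5/4 + 12*12) = -17/3*23/84 - 21/(5/4 + 144) = -391/252 - 21/581/4 = -391/252 - 21*4/581 = -391/252 - 12/83 = -35477/20916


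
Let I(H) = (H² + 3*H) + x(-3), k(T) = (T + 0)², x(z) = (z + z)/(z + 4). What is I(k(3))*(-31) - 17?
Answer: -3179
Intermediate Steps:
x(z) = 2*z/(4 + z) (x(z) = (2*z)/(4 + z) = 2*z/(4 + z))
k(T) = T²
I(H) = -6 + H² + 3*H (I(H) = (H² + 3*H) + 2*(-3)/(4 - 3) = (H² + 3*H) + 2*(-3)/1 = (H² + 3*H) + 2*(-3)*1 = (H² + 3*H) - 6 = -6 + H² + 3*H)
I(k(3))*(-31) - 17 = (-6 + (3²)² + 3*3²)*(-31) - 17 = (-6 + 9² + 3*9)*(-31) - 17 = (-6 + 81 + 27)*(-31) - 17 = 102*(-31) - 17 = -3162 - 17 = -3179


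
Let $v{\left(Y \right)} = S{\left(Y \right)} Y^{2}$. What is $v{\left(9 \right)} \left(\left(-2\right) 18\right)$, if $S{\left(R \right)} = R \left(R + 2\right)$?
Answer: $-288684$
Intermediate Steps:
$S{\left(R \right)} = R \left(2 + R\right)$
$v{\left(Y \right)} = Y^{3} \left(2 + Y\right)$ ($v{\left(Y \right)} = Y \left(2 + Y\right) Y^{2} = Y^{3} \left(2 + Y\right)$)
$v{\left(9 \right)} \left(\left(-2\right) 18\right) = 9^{3} \left(2 + 9\right) \left(\left(-2\right) 18\right) = 729 \cdot 11 \left(-36\right) = 8019 \left(-36\right) = -288684$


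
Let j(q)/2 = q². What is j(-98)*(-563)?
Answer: -10814104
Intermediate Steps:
j(q) = 2*q²
j(-98)*(-563) = (2*(-98)²)*(-563) = (2*9604)*(-563) = 19208*(-563) = -10814104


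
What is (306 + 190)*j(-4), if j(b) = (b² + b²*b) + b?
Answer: -25792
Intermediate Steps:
j(b) = b + b² + b³ (j(b) = (b² + b³) + b = b + b² + b³)
(306 + 190)*j(-4) = (306 + 190)*(-4*(1 - 4 + (-4)²)) = 496*(-4*(1 - 4 + 16)) = 496*(-4*13) = 496*(-52) = -25792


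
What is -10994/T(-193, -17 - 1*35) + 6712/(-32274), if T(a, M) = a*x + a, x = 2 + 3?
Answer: 28920655/3114441 ≈ 9.2860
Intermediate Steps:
x = 5
T(a, M) = 6*a (T(a, M) = a*5 + a = 5*a + a = 6*a)
-10994/T(-193, -17 - 1*35) + 6712/(-32274) = -10994/(6*(-193)) + 6712/(-32274) = -10994/(-1158) + 6712*(-1/32274) = -10994*(-1/1158) - 3356/16137 = 5497/579 - 3356/16137 = 28920655/3114441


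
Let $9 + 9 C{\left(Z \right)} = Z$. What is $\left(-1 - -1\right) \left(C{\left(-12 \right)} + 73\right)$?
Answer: $0$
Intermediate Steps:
$C{\left(Z \right)} = -1 + \frac{Z}{9}$
$\left(-1 - -1\right) \left(C{\left(-12 \right)} + 73\right) = \left(-1 - -1\right) \left(\left(-1 + \frac{1}{9} \left(-12\right)\right) + 73\right) = \left(-1 + 1\right) \left(\left(-1 - \frac{4}{3}\right) + 73\right) = 0 \left(- \frac{7}{3} + 73\right) = 0 \cdot \frac{212}{3} = 0$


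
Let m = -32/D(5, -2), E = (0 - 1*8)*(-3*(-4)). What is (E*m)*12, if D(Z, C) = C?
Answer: -18432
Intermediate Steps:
E = -96 (E = (0 - 8)*12 = -8*12 = -96)
m = 16 (m = -32/(-2) = -32*(-½) = 16)
(E*m)*12 = -96*16*12 = -1536*12 = -18432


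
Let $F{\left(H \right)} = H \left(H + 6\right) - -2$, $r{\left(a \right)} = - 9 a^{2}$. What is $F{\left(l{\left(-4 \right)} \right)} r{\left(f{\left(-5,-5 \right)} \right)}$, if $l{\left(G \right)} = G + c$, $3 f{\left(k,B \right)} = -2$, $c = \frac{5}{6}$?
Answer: $\frac{251}{9} \approx 27.889$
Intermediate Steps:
$c = \frac{5}{6}$ ($c = 5 \cdot \frac{1}{6} = \frac{5}{6} \approx 0.83333$)
$f{\left(k,B \right)} = - \frac{2}{3}$ ($f{\left(k,B \right)} = \frac{1}{3} \left(-2\right) = - \frac{2}{3}$)
$l{\left(G \right)} = \frac{5}{6} + G$ ($l{\left(G \right)} = G + \frac{5}{6} = \frac{5}{6} + G$)
$F{\left(H \right)} = 2 + H \left(6 + H\right)$ ($F{\left(H \right)} = H \left(6 + H\right) + 2 = 2 + H \left(6 + H\right)$)
$F{\left(l{\left(-4 \right)} \right)} r{\left(f{\left(-5,-5 \right)} \right)} = \left(2 + \left(\frac{5}{6} - 4\right)^{2} + 6 \left(\frac{5}{6} - 4\right)\right) \left(- 9 \left(- \frac{2}{3}\right)^{2}\right) = \left(2 + \left(- \frac{19}{6}\right)^{2} + 6 \left(- \frac{19}{6}\right)\right) \left(\left(-9\right) \frac{4}{9}\right) = \left(2 + \frac{361}{36} - 19\right) \left(-4\right) = \left(- \frac{251}{36}\right) \left(-4\right) = \frac{251}{9}$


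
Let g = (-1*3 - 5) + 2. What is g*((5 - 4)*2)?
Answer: -12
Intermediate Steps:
g = -6 (g = (-3 - 5) + 2 = -8 + 2 = -6)
g*((5 - 4)*2) = -6*(5 - 4)*2 = -6*2 = -12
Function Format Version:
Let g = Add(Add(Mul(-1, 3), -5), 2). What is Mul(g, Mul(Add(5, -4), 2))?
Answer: -12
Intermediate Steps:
g = -6 (g = Add(Add(-3, -5), 2) = Add(-8, 2) = -6)
Mul(g, Mul(Add(5, -4), 2)) = Mul(-6, Mul(Add(5, -4), 2)) = Mul(-6, Mul(1, 2)) = Mul(-6, 2) = -12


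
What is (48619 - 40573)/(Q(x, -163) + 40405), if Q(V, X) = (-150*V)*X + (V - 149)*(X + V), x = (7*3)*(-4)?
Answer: -447/108658 ≈ -0.0041138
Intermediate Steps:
x = -84 (x = 21*(-4) = -84)
Q(V, X) = (-149 + V)*(V + X) - 150*V*X (Q(V, X) = -150*V*X + (-149 + V)*(V + X) = (-149 + V)*(V + X) - 150*V*X)
(48619 - 40573)/(Q(x, -163) + 40405) = (48619 - 40573)/(((-84)**2 - 149*(-84) - 149*(-163) - 149*(-84)*(-163)) + 40405) = 8046/((7056 + 12516 + 24287 - 2040108) + 40405) = 8046/(-1996249 + 40405) = 8046/(-1955844) = 8046*(-1/1955844) = -447/108658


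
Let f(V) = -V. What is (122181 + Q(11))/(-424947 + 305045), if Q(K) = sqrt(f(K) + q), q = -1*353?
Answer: -122181/119902 - I*sqrt(91)/59951 ≈ -1.019 - 0.00015912*I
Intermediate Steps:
q = -353
Q(K) = sqrt(-353 - K) (Q(K) = sqrt(-K - 353) = sqrt(-353 - K))
(122181 + Q(11))/(-424947 + 305045) = (122181 + sqrt(-353 - 1*11))/(-424947 + 305045) = (122181 + sqrt(-353 - 11))/(-119902) = (122181 + sqrt(-364))*(-1/119902) = (122181 + 2*I*sqrt(91))*(-1/119902) = -122181/119902 - I*sqrt(91)/59951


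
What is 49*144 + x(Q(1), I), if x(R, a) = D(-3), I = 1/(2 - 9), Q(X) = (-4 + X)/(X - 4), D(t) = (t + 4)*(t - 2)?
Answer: 7051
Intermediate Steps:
D(t) = (-2 + t)*(4 + t) (D(t) = (4 + t)*(-2 + t) = (-2 + t)*(4 + t))
Q(X) = 1 (Q(X) = (-4 + X)/(-4 + X) = 1)
I = -1/7 (I = 1/(-7) = -1/7 ≈ -0.14286)
x(R, a) = -5 (x(R, a) = -8 + (-3)**2 + 2*(-3) = -8 + 9 - 6 = -5)
49*144 + x(Q(1), I) = 49*144 - 5 = 7056 - 5 = 7051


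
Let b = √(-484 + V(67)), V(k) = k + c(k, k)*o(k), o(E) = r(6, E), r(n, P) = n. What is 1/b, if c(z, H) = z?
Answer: -I*√15/15 ≈ -0.2582*I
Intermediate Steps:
o(E) = 6
V(k) = 7*k (V(k) = k + k*6 = k + 6*k = 7*k)
b = I*√15 (b = √(-484 + 7*67) = √(-484 + 469) = √(-15) = I*√15 ≈ 3.873*I)
1/b = 1/(I*√15) = -I*√15/15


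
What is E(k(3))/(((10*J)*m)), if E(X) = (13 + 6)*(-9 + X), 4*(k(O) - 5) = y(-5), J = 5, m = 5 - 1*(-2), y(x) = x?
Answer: -57/200 ≈ -0.28500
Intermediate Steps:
m = 7 (m = 5 + 2 = 7)
k(O) = 15/4 (k(O) = 5 + (¼)*(-5) = 5 - 5/4 = 15/4)
E(X) = -171 + 19*X (E(X) = 19*(-9 + X) = -171 + 19*X)
E(k(3))/(((10*J)*m)) = (-171 + 19*(15/4))/(((10*5)*7)) = (-171 + 285/4)/((50*7)) = -399/4/350 = -399/4*1/350 = -57/200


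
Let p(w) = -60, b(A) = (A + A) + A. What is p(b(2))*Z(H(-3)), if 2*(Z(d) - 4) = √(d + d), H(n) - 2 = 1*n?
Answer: -240 - 30*I*√2 ≈ -240.0 - 42.426*I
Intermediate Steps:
H(n) = 2 + n (H(n) = 2 + 1*n = 2 + n)
b(A) = 3*A (b(A) = 2*A + A = 3*A)
Z(d) = 4 + √2*√d/2 (Z(d) = 4 + √(d + d)/2 = 4 + √(2*d)/2 = 4 + (√2*√d)/2 = 4 + √2*√d/2)
p(b(2))*Z(H(-3)) = -60*(4 + √2*√(2 - 3)/2) = -60*(4 + √2*√(-1)/2) = -60*(4 + √2*I/2) = -60*(4 + I*√2/2) = -240 - 30*I*√2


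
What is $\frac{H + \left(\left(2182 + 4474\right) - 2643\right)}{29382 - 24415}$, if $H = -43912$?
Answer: $- \frac{39899}{4967} \approx -8.0328$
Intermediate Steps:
$\frac{H + \left(\left(2182 + 4474\right) - 2643\right)}{29382 - 24415} = \frac{-43912 + \left(\left(2182 + 4474\right) - 2643\right)}{29382 - 24415} = \frac{-43912 + \left(6656 - 2643\right)}{4967} = \left(-43912 + 4013\right) \frac{1}{4967} = \left(-39899\right) \frac{1}{4967} = - \frac{39899}{4967}$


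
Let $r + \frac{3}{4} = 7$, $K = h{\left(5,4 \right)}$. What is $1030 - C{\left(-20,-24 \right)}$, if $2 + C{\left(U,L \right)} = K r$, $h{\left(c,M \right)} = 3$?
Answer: $\frac{4053}{4} \approx 1013.3$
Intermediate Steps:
$K = 3$
$r = \frac{25}{4}$ ($r = - \frac{3}{4} + 7 = \frac{25}{4} \approx 6.25$)
$C{\left(U,L \right)} = \frac{67}{4}$ ($C{\left(U,L \right)} = -2 + 3 \cdot \frac{25}{4} = -2 + \frac{75}{4} = \frac{67}{4}$)
$1030 - C{\left(-20,-24 \right)} = 1030 - \frac{67}{4} = \frac{4053}{4}$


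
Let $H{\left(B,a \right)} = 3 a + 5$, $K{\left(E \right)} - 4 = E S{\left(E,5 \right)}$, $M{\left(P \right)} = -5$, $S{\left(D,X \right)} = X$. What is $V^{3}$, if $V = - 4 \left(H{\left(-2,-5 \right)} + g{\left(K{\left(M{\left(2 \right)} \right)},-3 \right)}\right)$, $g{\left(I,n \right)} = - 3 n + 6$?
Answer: $-8000$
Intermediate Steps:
$K{\left(E \right)} = 4 + 5 E$ ($K{\left(E \right)} = 4 + E 5 = 4 + 5 E$)
$g{\left(I,n \right)} = 6 - 3 n$
$H{\left(B,a \right)} = 5 + 3 a$
$V = -20$ ($V = - 4 \left(\left(5 + 3 \left(-5\right)\right) + \left(6 - -9\right)\right) = - 4 \left(\left(5 - 15\right) + \left(6 + 9\right)\right) = - 4 \left(-10 + 15\right) = \left(-4\right) 5 = -20$)
$V^{3} = \left(-20\right)^{3} = -8000$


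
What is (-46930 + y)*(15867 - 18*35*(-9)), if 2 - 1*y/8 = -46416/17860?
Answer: -4509377819586/4465 ≈ -1.0099e+9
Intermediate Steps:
y = 164272/4465 (y = 16 - (-371328)/17860 = 16 - 8*(-11604/4465) = 16 + 92832/4465 = 164272/4465 ≈ 36.791)
(-46930 + y)*(15867 - 18*35*(-9)) = (-46930 + 164272/4465)*(15867 - 18*35*(-9)) = -209378178*(15867 - 630*(-9))/4465 = -209378178*(15867 + 5670)/4465 = -209378178/4465*21537 = -4509377819586/4465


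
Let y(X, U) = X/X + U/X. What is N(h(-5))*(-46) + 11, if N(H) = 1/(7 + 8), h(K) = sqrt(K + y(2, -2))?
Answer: 119/15 ≈ 7.9333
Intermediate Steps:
y(X, U) = 1 + U/X
h(K) = sqrt(K) (h(K) = sqrt(K + (-2 + 2)/2) = sqrt(K + (1/2)*0) = sqrt(K + 0) = sqrt(K))
N(H) = 1/15
N(h(-5))*(-46) + 11 = (1/15)*(-46) + 11 = -46/15 + 11 = 119/15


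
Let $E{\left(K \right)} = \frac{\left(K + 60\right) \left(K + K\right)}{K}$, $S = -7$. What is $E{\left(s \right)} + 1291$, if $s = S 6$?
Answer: $1327$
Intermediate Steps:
$s = -42$ ($s = \left(-7\right) 6 = -42$)
$E{\left(K \right)} = 120 + 2 K$ ($E{\left(K \right)} = \frac{\left(60 + K\right) 2 K}{K} = \frac{2 K \left(60 + K\right)}{K} = 120 + 2 K$)
$E{\left(s \right)} + 1291 = \left(120 + 2 \left(-42\right)\right) + 1291 = \left(120 - 84\right) + 1291 = 36 + 1291 = 1327$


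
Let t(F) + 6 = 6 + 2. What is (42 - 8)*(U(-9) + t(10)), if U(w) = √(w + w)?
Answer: 68 + 102*I*√2 ≈ 68.0 + 144.25*I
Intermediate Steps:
U(w) = √2*√w (U(w) = √(2*w) = √2*√w)
t(F) = 2 (t(F) = -6 + (6 + 2) = -6 + 8 = 2)
(42 - 8)*(U(-9) + t(10)) = (42 - 8)*(√2*√(-9) + 2) = 34*(√2*(3*I) + 2) = 34*(3*I*√2 + 2) = 34*(2 + 3*I*√2) = 68 + 102*I*√2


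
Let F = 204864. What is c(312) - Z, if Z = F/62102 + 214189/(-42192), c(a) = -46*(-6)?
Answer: 363917618287/1310103792 ≈ 277.78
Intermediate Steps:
c(a) = 276
Z = -2328971695/1310103792 (Z = 204864/62102 + 214189/(-42192) = 204864*(1/62102) + 214189*(-1/42192) = 102432/31051 - 214189/42192 = -2328971695/1310103792 ≈ -1.7777)
c(312) - Z = 276 - 1*(-2328971695/1310103792) = 276 + 2328971695/1310103792 = 363917618287/1310103792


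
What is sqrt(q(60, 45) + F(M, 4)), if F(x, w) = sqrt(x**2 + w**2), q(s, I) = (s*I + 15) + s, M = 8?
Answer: sqrt(2775 + 4*sqrt(5)) ≈ 52.763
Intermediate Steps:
q(s, I) = 15 + s + I*s (q(s, I) = (I*s + 15) + s = (15 + I*s) + s = 15 + s + I*s)
F(x, w) = sqrt(w**2 + x**2)
sqrt(q(60, 45) + F(M, 4)) = sqrt((15 + 60 + 45*60) + sqrt(4**2 + 8**2)) = sqrt((15 + 60 + 2700) + sqrt(16 + 64)) = sqrt(2775 + sqrt(80)) = sqrt(2775 + 4*sqrt(5))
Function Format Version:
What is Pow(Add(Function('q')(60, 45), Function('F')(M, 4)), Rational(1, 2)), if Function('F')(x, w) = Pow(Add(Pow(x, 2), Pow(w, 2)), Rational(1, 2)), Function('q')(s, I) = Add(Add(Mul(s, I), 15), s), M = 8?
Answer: Pow(Add(2775, Mul(4, Pow(5, Rational(1, 2)))), Rational(1, 2)) ≈ 52.763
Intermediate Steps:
Function('q')(s, I) = Add(15, s, Mul(I, s)) (Function('q')(s, I) = Add(Add(Mul(I, s), 15), s) = Add(Add(15, Mul(I, s)), s) = Add(15, s, Mul(I, s)))
Function('F')(x, w) = Pow(Add(Pow(w, 2), Pow(x, 2)), Rational(1, 2))
Pow(Add(Function('q')(60, 45), Function('F')(M, 4)), Rational(1, 2)) = Pow(Add(Add(15, 60, Mul(45, 60)), Pow(Add(Pow(4, 2), Pow(8, 2)), Rational(1, 2))), Rational(1, 2)) = Pow(Add(Add(15, 60, 2700), Pow(Add(16, 64), Rational(1, 2))), Rational(1, 2)) = Pow(Add(2775, Pow(80, Rational(1, 2))), Rational(1, 2)) = Pow(Add(2775, Mul(4, Pow(5, Rational(1, 2)))), Rational(1, 2))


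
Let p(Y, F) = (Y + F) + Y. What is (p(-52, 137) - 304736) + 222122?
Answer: -82581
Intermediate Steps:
p(Y, F) = F + 2*Y (p(Y, F) = (F + Y) + Y = F + 2*Y)
(p(-52, 137) - 304736) + 222122 = ((137 + 2*(-52)) - 304736) + 222122 = ((137 - 104) - 304736) + 222122 = (33 - 304736) + 222122 = -304703 + 222122 = -82581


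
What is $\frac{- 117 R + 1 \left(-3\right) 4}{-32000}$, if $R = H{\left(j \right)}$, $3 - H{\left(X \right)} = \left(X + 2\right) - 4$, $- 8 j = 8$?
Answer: $\frac{357}{16000} \approx 0.022312$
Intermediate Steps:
$j = -1$ ($j = \left(- \frac{1}{8}\right) 8 = -1$)
$H{\left(X \right)} = 5 - X$ ($H{\left(X \right)} = 3 - \left(\left(X + 2\right) - 4\right) = 3 - \left(\left(2 + X\right) - 4\right) = 3 - \left(-2 + X\right) = 5 - X$)
$R = 6$ ($R = 5 - -1 = 5 + 1 = 6$)
$\frac{- 117 R + 1 \left(-3\right) 4}{-32000} = \frac{\left(-117\right) 6 + 1 \left(-3\right) 4}{-32000} = \left(-702 - 12\right) \left(- \frac{1}{32000}\right) = \left(-714\right) \left(- \frac{1}{32000}\right) = \frac{357}{16000}$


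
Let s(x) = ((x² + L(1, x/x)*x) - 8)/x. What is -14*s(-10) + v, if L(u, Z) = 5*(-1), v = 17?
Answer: 1079/5 ≈ 215.80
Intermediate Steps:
L(u, Z) = -5
s(x) = (-8 + x² - 5*x)/x (s(x) = ((x² - 5*x) - 8)/x = (-8 + x² - 5*x)/x)
-14*s(-10) + v = -14*(-5 - 10 - 8/(-10)) + 17 = -14*(-5 - 10 - 8*(-⅒)) + 17 = -14*(-5 - 10 + ⅘) + 17 = -14*(-71/5) + 17 = 994/5 + 17 = 1079/5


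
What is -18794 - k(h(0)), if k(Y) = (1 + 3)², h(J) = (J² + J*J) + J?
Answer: -18810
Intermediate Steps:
h(J) = J + 2*J² (h(J) = (J² + J²) + J = 2*J² + J = J + 2*J²)
k(Y) = 16 (k(Y) = 4² = 16)
-18794 - k(h(0)) = -18794 - 1*16 = -18794 - 16 = -18810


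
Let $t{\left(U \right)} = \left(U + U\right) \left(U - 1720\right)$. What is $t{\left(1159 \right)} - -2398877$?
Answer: $1098479$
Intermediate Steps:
$t{\left(U \right)} = 2 U \left(-1720 + U\right)$
$t{\left(1159 \right)} - -2398877 = 2 \cdot 1159 \left(-1720 + 1159\right) - -2398877 = 2 \cdot 1159 \left(-561\right) + 2398877 = -1300398 + 2398877 = 1098479$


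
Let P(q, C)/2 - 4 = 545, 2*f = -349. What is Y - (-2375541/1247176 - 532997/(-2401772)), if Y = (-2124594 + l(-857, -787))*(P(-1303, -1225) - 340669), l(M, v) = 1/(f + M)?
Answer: 159223535669803739896428501/220699179738712 ≈ 7.2145e+11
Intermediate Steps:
f = -349/2 (f = (½)*(-349) = -349/2 ≈ -174.50)
P(q, C) = 1098 (P(q, C) = 8 + 2*545 = 8 + 1090 = 1098)
l(M, v) = 1/(-349/2 + M)
Y = 1488352401105104/2063 (Y = (-2124594 + 2/(-349 + 2*(-857)))*(1098 - 340669) = (-2124594 + 2/(-349 - 1714))*(-339571) = (-2124594 + 2/(-2063))*(-339571) = (-2124594 + 2*(-1/2063))*(-339571) = (-2124594 - 2/2063)*(-339571) = -4383037424/2063*(-339571) = 1488352401105104/2063 ≈ 7.2145e+11)
Y - (-2375541/1247176 - 532997/(-2401772)) = 1488352401105104/2063 - (-2375541/1247176 - 532997/(-2401772)) = 1488352401105104/2063 - (-2375541*1/1247176 - 532997*(-1/2401772)) = 1488352401105104/2063 - (-339363/178168 + 532997/2401772) = 1488352401105104/2063 - 1*(-180027385435/106979728424) = 1488352401105104/2063 + 180027385435/106979728424 = 159223535669803739896428501/220699179738712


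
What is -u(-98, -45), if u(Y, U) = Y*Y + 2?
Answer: -9606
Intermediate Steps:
u(Y, U) = 2 + Y² (u(Y, U) = Y² + 2 = 2 + Y²)
-u(-98, -45) = -(2 + (-98)²) = -(2 + 9604) = -1*9606 = -9606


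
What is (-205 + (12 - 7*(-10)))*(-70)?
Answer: 8610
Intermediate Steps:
(-205 + (12 - 7*(-10)))*(-70) = (-205 + (12 + 70))*(-70) = (-205 + 82)*(-70) = -123*(-70) = 8610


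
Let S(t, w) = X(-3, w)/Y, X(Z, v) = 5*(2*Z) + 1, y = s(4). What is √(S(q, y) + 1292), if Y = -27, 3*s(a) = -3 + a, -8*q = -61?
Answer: √104739/9 ≈ 35.959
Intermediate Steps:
q = 61/8 (q = -⅛*(-61) = 61/8 ≈ 7.6250)
s(a) = -1 + a/3 (s(a) = (-3 + a)/3 = -1 + a/3)
y = ⅓ (y = -1 + (⅓)*4 = -1 + 4/3 = ⅓ ≈ 0.33333)
X(Z, v) = 1 + 10*Z (X(Z, v) = 10*Z + 1 = 1 + 10*Z)
S(t, w) = 29/27 (S(t, w) = (1 + 10*(-3))/(-27) = (1 - 30)*(-1/27) = -29*(-1/27) = 29/27)
√(S(q, y) + 1292) = √(29/27 + 1292) = √(34913/27) = √104739/9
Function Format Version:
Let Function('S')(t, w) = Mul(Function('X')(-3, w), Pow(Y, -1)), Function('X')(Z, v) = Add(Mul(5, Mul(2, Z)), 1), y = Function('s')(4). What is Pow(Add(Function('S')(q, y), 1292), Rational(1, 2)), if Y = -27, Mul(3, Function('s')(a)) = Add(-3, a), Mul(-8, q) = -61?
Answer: Mul(Rational(1, 9), Pow(104739, Rational(1, 2))) ≈ 35.959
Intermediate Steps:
q = Rational(61, 8) (q = Mul(Rational(-1, 8), -61) = Rational(61, 8) ≈ 7.6250)
Function('s')(a) = Add(-1, Mul(Rational(1, 3), a)) (Function('s')(a) = Mul(Rational(1, 3), Add(-3, a)) = Add(-1, Mul(Rational(1, 3), a)))
y = Rational(1, 3) (y = Add(-1, Mul(Rational(1, 3), 4)) = Add(-1, Rational(4, 3)) = Rational(1, 3) ≈ 0.33333)
Function('X')(Z, v) = Add(1, Mul(10, Z)) (Function('X')(Z, v) = Add(Mul(10, Z), 1) = Add(1, Mul(10, Z)))
Function('S')(t, w) = Rational(29, 27) (Function('S')(t, w) = Mul(Add(1, Mul(10, -3)), Pow(-27, -1)) = Mul(Add(1, -30), Rational(-1, 27)) = Mul(-29, Rational(-1, 27)) = Rational(29, 27))
Pow(Add(Function('S')(q, y), 1292), Rational(1, 2)) = Pow(Add(Rational(29, 27), 1292), Rational(1, 2)) = Pow(Rational(34913, 27), Rational(1, 2)) = Mul(Rational(1, 9), Pow(104739, Rational(1, 2)))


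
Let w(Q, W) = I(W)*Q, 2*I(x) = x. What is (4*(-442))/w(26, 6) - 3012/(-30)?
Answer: 1166/15 ≈ 77.733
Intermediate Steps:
I(x) = x/2
w(Q, W) = Q*W/2 (w(Q, W) = (W/2)*Q = Q*W/2)
(4*(-442))/w(26, 6) - 3012/(-30) = (4*(-442))/(((½)*26*6)) - 3012/(-30) = -1768/78 - 3012*(-1/30) = -1768*1/78 + 502/5 = -68/3 + 502/5 = 1166/15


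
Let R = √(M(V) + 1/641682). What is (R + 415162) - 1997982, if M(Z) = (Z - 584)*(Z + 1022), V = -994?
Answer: -1582820 + I*√224605157852014/71298 ≈ -1.5828e+6 + 210.2*I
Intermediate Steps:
M(Z) = (-584 + Z)*(1022 + Z)
R = I*√224605157852014/71298 (R = √((-596848 + (-994)² + 438*(-994)) + 1/641682) = √((-596848 + 988036 - 435372) + 1/641682) = √(-44184 + 1/641682) = √(-28352077487/641682) = I*√224605157852014/71298 ≈ 210.2*I)
(R + 415162) - 1997982 = (I*√224605157852014/71298 + 415162) - 1997982 = (415162 + I*√224605157852014/71298) - 1997982 = -1582820 + I*√224605157852014/71298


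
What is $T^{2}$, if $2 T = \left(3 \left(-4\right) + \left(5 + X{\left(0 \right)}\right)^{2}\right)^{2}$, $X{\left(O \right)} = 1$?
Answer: $82944$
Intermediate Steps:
$T = 288$ ($T = \frac{\left(3 \left(-4\right) + \left(5 + 1\right)^{2}\right)^{2}}{2} = \frac{\left(-12 + 6^{2}\right)^{2}}{2} = \frac{\left(-12 + 36\right)^{2}}{2} = \frac{24^{2}}{2} = \frac{1}{2} \cdot 576 = 288$)
$T^{2} = 288^{2} = 82944$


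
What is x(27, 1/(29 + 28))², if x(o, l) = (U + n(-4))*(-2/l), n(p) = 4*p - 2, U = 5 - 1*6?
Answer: 4691556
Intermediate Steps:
U = -1 (U = 5 - 6 = -1)
n(p) = -2 + 4*p
x(o, l) = 38/l (x(o, l) = (-1 + (-2 + 4*(-4)))*(-2/l) = (-1 + (-2 - 16))*(-2/l) = (-1 - 18)*(-2/l) = -(-38)/l = 38/l)
x(27, 1/(29 + 28))² = (38/(1/(29 + 28)))² = (38/(1/57))² = (38*57)² = 2166² = 4691556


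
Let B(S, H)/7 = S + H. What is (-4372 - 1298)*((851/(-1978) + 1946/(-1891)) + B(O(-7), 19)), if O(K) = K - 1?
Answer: -34827631965/81313 ≈ -4.2832e+5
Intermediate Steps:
O(K) = -1 + K
B(S, H) = 7*H + 7*S (B(S, H) = 7*(S + H) = 7*(H + S) = 7*H + 7*S)
(-4372 - 1298)*((851/(-1978) + 1946/(-1891)) + B(O(-7), 19)) = (-4372 - 1298)*((851/(-1978) + 1946/(-1891)) + (7*19 + 7*(-1 - 7))) = -5670*((851*(-1/1978) + 1946*(-1/1891)) + (133 + 7*(-8))) = -5670*((-37/86 - 1946/1891) + (133 - 56)) = -5670*(-237323/162626 + 77) = -5670*12284879/162626 = -34827631965/81313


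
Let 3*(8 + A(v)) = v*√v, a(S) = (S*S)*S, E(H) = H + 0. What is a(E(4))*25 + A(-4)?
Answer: 1592 - 8*I/3 ≈ 1592.0 - 2.6667*I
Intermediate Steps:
E(H) = H
a(S) = S³ (a(S) = S²*S = S³)
A(v) = -8 + v^(3/2)/3 (A(v) = -8 + (v*√v)/3 = -8 + v^(3/2)/3)
a(E(4))*25 + A(-4) = 4³*25 + (-8 + (-4)^(3/2)/3) = 64*25 + (-8 + (-8*I)/3) = 1600 + (-8 - 8*I/3) = 1592 - 8*I/3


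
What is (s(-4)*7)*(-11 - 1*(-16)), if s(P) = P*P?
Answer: 560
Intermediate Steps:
s(P) = P²
(s(-4)*7)*(-11 - 1*(-16)) = ((-4)²*7)*(-11 - 1*(-16)) = (16*7)*(-11 + 16) = 112*5 = 560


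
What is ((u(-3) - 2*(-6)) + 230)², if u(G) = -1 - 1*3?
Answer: 56644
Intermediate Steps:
u(G) = -4 (u(G) = -1 - 3 = -4)
((u(-3) - 2*(-6)) + 230)² = ((-4 - 2*(-6)) + 230)² = ((-4 + 12) + 230)² = (8 + 230)² = 238² = 56644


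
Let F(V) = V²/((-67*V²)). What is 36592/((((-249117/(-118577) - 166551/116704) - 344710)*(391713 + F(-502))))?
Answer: -2423366580299008/8942397464279401792145 ≈ -2.7100e-7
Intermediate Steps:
F(V) = -1/67 (F(V) = V²*(-1/(67*V²)) = -1/67)
36592/((((-249117/(-118577) - 166551/116704) - 344710)*(391713 + F(-502)))) = 36592/((((-249117/(-118577) - 166551/116704) - 344710)*(391713 - 1/67))) = 36592/((((-249117*(-1/118577) - 166551*1/116704) - 344710)*(26244770/67))) = 36592/((((249117/118577 - 23793/16672) - 344710)*(26244770/67))) = 36592/(((1331976063/1976915744 - 344710)*(26244770/67))) = 36592/((-681461294138177/1976915744*26244770/67)) = 36592/(-8942397464279401792145/66226677424) = 36592*(-66226677424/8942397464279401792145) = -2423366580299008/8942397464279401792145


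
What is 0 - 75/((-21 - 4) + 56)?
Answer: -75/31 ≈ -2.4194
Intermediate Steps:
0 - 75/((-21 - 4) + 56) = 0 - 75/(-25 + 56) = 0 - 75/31 = -75/31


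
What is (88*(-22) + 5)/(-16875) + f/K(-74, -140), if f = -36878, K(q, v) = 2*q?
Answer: 311301019/1248750 ≈ 249.29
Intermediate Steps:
(88*(-22) + 5)/(-16875) + f/K(-74, -140) = (88*(-22) + 5)/(-16875) - 36878/(2*(-74)) = (-1936 + 5)*(-1/16875) - 36878/(-148) = -1931*(-1/16875) - 36878*(-1/148) = 1931/16875 + 18439/74 = 311301019/1248750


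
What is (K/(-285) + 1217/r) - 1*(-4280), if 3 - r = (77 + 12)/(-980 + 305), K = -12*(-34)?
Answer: 937305021/200830 ≈ 4667.2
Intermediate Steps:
K = 408
r = 2114/675 (r = 3 - (77 + 12)/(-980 + 305) = 3 - 89/(-675) = 3 - 89*(-1)/675 = 3 - 1*(-89/675) = 3 + 89/675 = 2114/675 ≈ 3.1319)
(K/(-285) + 1217/r) - 1*(-4280) = (408/(-285) + 1217/(2114/675)) - 1*(-4280) = (408*(-1/285) + 1217*(675/2114)) + 4280 = (-136/95 + 821475/2114) + 4280 = 77752621/200830 + 4280 = 937305021/200830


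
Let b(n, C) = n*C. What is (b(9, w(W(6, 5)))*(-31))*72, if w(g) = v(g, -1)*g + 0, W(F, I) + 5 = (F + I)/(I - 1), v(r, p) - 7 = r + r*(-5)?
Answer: 723168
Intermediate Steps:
v(r, p) = 7 - 4*r (v(r, p) = 7 + (r + r*(-5)) = 7 + (r - 5*r) = 7 - 4*r)
W(F, I) = -5 + (F + I)/(-1 + I) (W(F, I) = -5 + (F + I)/(I - 1) = -5 + (F + I)/(-1 + I))
w(g) = g*(7 - 4*g) (w(g) = (7 - 4*g)*g + 0 = g*(7 - 4*g) + 0 = g*(7 - 4*g))
b(n, C) = C*n
(b(9, w(W(6, 5)))*(-31))*72 = (((((5 + 6 - 4*5)/(-1 + 5))*(7 - 4*(5 + 6 - 4*5)/(-1 + 5)))*9)*(-31))*72 = (((((5 + 6 - 20)/4)*(7 - 4*(5 + 6 - 20)/4))*9)*(-31))*72 = (((((¼)*(-9))*(7 - (-9)))*9)*(-31))*72 = ((-9*(7 - 4*(-9/4))/4*9)*(-31))*72 = ((-9*(7 + 9)/4*9)*(-31))*72 = ((-9/4*16*9)*(-31))*72 = (-36*9*(-31))*72 = -324*(-31)*72 = 10044*72 = 723168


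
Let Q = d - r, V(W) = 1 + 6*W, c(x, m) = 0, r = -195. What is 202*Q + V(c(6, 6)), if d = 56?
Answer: 50703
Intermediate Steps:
Q = 251 (Q = 56 - 1*(-195) = 56 + 195 = 251)
202*Q + V(c(6, 6)) = 202*251 + (1 + 6*0) = 50702 + (1 + 0) = 50702 + 1 = 50703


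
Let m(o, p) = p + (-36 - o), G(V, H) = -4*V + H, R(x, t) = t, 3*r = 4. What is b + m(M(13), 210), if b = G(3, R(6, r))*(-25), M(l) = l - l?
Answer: 1322/3 ≈ 440.67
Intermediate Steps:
r = 4/3 (r = (⅓)*4 = 4/3 ≈ 1.3333)
M(l) = 0
G(V, H) = H - 4*V
m(o, p) = -36 + p - o
b = 800/3 (b = (4/3 - 4*3)*(-25) = (4/3 - 12)*(-25) = -32/3*(-25) = 800/3 ≈ 266.67)
b + m(M(13), 210) = 800/3 + (-36 + 210 - 1*0) = 800/3 + (-36 + 210 + 0) = 800/3 + 174 = 1322/3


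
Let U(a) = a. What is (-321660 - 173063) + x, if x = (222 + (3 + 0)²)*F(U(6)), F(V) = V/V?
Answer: -494492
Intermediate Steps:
F(V) = 1
x = 231 (x = (222 + (3 + 0)²)*1 = (222 + 3²)*1 = (222 + 9)*1 = 231*1 = 231)
(-321660 - 173063) + x = (-321660 - 173063) + 231 = -494723 + 231 = -494492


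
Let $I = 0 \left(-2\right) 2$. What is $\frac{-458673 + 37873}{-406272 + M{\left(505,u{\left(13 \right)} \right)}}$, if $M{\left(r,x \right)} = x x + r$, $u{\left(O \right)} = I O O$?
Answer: $\frac{420800}{405767} \approx 1.037$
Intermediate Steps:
$I = 0$ ($I = 0 \cdot 2 = 0$)
$u{\left(O \right)} = 0$ ($u{\left(O \right)} = 0 O O = 0 O = 0$)
$M{\left(r,x \right)} = r + x^{2}$ ($M{\left(r,x \right)} = x^{2} + r = r + x^{2}$)
$\frac{-458673 + 37873}{-406272 + M{\left(505,u{\left(13 \right)} \right)}} = \frac{-458673 + 37873}{-406272 + \left(505 + 0^{2}\right)} = - \frac{420800}{-406272 + \left(505 + 0\right)} = - \frac{420800}{-406272 + 505} = - \frac{420800}{-405767} = \left(-420800\right) \left(- \frac{1}{405767}\right) = \frac{420800}{405767}$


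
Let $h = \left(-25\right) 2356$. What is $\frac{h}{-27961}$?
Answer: $\frac{58900}{27961} \approx 2.1065$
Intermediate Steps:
$h = -58900$
$\frac{h}{-27961} = - \frac{58900}{-27961} = \left(-58900\right) \left(- \frac{1}{27961}\right) = \frac{58900}{27961}$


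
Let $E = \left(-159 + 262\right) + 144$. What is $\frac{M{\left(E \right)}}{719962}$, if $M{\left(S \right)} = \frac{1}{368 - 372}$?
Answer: $- \frac{1}{2879848} \approx -3.4724 \cdot 10^{-7}$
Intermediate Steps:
$E = 247$ ($E = 103 + 144 = 247$)
$M{\left(S \right)} = - \frac{1}{4}$ ($M{\left(S \right)} = \frac{1}{-4} = - \frac{1}{4}$)
$\frac{M{\left(E \right)}}{719962} = - \frac{1}{4 \cdot 719962} = \left(- \frac{1}{4}\right) \frac{1}{719962} = - \frac{1}{2879848}$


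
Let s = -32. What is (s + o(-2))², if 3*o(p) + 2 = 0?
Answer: 9604/9 ≈ 1067.1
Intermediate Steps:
o(p) = -⅔ (o(p) = -⅔ + (⅓)*0 = -⅔ + 0 = -⅔)
(s + o(-2))² = (-32 - ⅔)² = (-98/3)² = 9604/9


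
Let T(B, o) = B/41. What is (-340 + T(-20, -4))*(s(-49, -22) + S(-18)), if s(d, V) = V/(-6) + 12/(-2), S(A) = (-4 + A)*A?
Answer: -16486760/123 ≈ -1.3404e+5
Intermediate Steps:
T(B, o) = B/41 (T(B, o) = B*(1/41) = B/41)
S(A) = A*(-4 + A)
s(d, V) = -6 - V/6 (s(d, V) = V*(-⅙) + 12*(-½) = -V/6 - 6 = -6 - V/6)
(-340 + T(-20, -4))*(s(-49, -22) + S(-18)) = (-340 + (1/41)*(-20))*((-6 - ⅙*(-22)) - 18*(-4 - 18)) = (-340 - 20/41)*((-6 + 11/3) - 18*(-22)) = -13960*(-7/3 + 396)/41 = -13960/41*1181/3 = -16486760/123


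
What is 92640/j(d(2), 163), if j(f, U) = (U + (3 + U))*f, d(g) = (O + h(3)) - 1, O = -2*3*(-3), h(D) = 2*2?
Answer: 30880/2303 ≈ 13.409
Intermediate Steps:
h(D) = 4
O = 18 (O = -6*(-3) = 18)
d(g) = 21 (d(g) = (18 + 4) - 1 = 22 - 1 = 21)
j(f, U) = f*(3 + 2*U) (j(f, U) = (3 + 2*U)*f = f*(3 + 2*U))
92640/j(d(2), 163) = 92640/((21*(3 + 2*163))) = 92640/((21*(3 + 326))) = 92640/((21*329)) = 92640/6909 = 92640*(1/6909) = 30880/2303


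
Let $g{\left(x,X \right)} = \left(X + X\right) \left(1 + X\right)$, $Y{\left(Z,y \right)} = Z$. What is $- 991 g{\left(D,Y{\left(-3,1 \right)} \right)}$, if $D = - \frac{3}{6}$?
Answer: $-11892$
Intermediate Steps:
$D = - \frac{1}{2}$ ($D = \left(-3\right) \frac{1}{6} = - \frac{1}{2} \approx -0.5$)
$g{\left(x,X \right)} = 2 X \left(1 + X\right)$
$- 991 g{\left(D,Y{\left(-3,1 \right)} \right)} = - 991 \cdot 2 \left(-3\right) \left(1 - 3\right) = - 991 \cdot 2 \left(-3\right) \left(-2\right) = \left(-991\right) 12 = -11892$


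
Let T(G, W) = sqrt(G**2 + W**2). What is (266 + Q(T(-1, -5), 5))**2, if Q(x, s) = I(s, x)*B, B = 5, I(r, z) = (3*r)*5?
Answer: 410881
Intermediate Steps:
I(r, z) = 15*r
Q(x, s) = 75*s (Q(x, s) = (15*s)*5 = 75*s)
(266 + Q(T(-1, -5), 5))**2 = (266 + 75*5)**2 = (266 + 375)**2 = 641**2 = 410881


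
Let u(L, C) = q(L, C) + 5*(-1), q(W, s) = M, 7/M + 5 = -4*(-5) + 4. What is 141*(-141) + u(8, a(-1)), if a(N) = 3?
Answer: -377827/19 ≈ -19886.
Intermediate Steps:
M = 7/19 (M = 7/(-5 + (-4*(-5) + 4)) = 7/(-5 + (20 + 4)) = 7/(-5 + 24) = 7/19 ≈ 0.36842)
q(W, s) = 7/19
u(L, C) = -88/19 (u(L, C) = 7/19 + 5*(-1) = 7/19 - 5 = -88/19)
141*(-141) + u(8, a(-1)) = 141*(-141) - 88/19 = -19881 - 88/19 = -377827/19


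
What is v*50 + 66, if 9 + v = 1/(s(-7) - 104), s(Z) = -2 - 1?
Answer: -41138/107 ≈ -384.47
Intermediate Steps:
s(Z) = -3
v = -964/107 (v = -9 + 1/(-3 - 104) = -9 + 1/(-107) = -9 - 1/107 = -964/107 ≈ -9.0093)
v*50 + 66 = -964/107*50 + 66 = -48200/107 + 66 = -41138/107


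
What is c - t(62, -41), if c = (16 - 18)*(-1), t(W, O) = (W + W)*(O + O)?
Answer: 10170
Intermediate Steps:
t(W, O) = 4*O*W (t(W, O) = (2*W)*(2*O) = 4*O*W)
c = 2 (c = -2*(-1) = 2)
c - t(62, -41) = 2 - 4*(-41)*62 = 2 - 1*(-10168) = 2 + 10168 = 10170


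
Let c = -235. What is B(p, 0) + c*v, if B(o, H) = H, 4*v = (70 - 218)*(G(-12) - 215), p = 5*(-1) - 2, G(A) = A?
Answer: -1973765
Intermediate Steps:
p = -7 (p = -5 - 2 = -7)
v = 8399 (v = ((70 - 218)*(-12 - 215))/4 = (-148*(-227))/4 = (¼)*33596 = 8399)
B(p, 0) + c*v = 0 - 235*8399 = 0 - 1973765 = -1973765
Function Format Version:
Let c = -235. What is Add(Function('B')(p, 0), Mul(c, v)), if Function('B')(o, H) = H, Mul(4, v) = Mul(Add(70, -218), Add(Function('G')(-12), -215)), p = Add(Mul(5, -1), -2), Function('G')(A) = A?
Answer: -1973765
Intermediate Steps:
p = -7 (p = Add(-5, -2) = -7)
v = 8399 (v = Mul(Rational(1, 4), Mul(Add(70, -218), Add(-12, -215))) = Mul(Rational(1, 4), Mul(-148, -227)) = Mul(Rational(1, 4), 33596) = 8399)
Add(Function('B')(p, 0), Mul(c, v)) = Add(0, Mul(-235, 8399)) = Add(0, -1973765) = -1973765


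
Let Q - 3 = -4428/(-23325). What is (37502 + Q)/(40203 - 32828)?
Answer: 291602851/57340625 ≈ 5.0854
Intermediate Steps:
Q = 24801/7775 (Q = 3 - 4428/(-23325) = 3 - 4428*(-1/23325) = 3 + 1476/7775 = 24801/7775 ≈ 3.1898)
(37502 + Q)/(40203 - 32828) = (37502 + 24801/7775)/(40203 - 32828) = (291602851/7775)/7375 = (291602851/7775)*(1/7375) = 291602851/57340625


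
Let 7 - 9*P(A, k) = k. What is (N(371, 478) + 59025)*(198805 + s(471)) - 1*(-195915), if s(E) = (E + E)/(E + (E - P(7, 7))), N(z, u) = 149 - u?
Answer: 11669312891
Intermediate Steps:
P(A, k) = 7/9 - k/9
s(E) = 1 (s(E) = (E + E)/(E + (E - (7/9 - 1/9*7))) = (2*E)/(E + (E - (7/9 - 7/9))) = (2*E)/(E + (E - 1*0)) = (2*E)/(E + (E + 0)) = (2*E)/(E + E) = (2*E)/((2*E)) = (2*E)*(1/(2*E)) = 1)
(N(371, 478) + 59025)*(198805 + s(471)) - 1*(-195915) = ((149 - 1*478) + 59025)*(198805 + 1) - 1*(-195915) = ((149 - 478) + 59025)*198806 + 195915 = (-329 + 59025)*198806 + 195915 = 58696*198806 + 195915 = 11669116976 + 195915 = 11669312891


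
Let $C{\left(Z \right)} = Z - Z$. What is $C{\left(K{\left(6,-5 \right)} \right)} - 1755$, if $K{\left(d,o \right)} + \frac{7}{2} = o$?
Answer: $-1755$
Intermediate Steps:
$K{\left(d,o \right)} = - \frac{7}{2} + o$
$C{\left(Z \right)} = 0$
$C{\left(K{\left(6,-5 \right)} \right)} - 1755 = 0 - 1755 = -1755$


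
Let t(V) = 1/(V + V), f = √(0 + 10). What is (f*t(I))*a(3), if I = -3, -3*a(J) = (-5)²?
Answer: 25*√10/18 ≈ 4.3921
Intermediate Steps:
a(J) = -25/3 (a(J) = -⅓*(-5)² = -⅓*25 = -25/3)
f = √10 ≈ 3.1623
t(V) = 1/(2*V)
(f*t(I))*a(3) = (√10*((½)/(-3)))*(-25/3) = (√10*((½)*(-⅓)))*(-25/3) = (√10*(-⅙))*(-25/3) = -√10/6*(-25/3) = 25*√10/18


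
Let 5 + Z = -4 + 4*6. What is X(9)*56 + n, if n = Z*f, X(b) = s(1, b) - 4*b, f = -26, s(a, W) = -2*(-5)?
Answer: -1846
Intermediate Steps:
s(a, W) = 10
Z = 15 (Z = -5 + (-4 + 4*6) = -5 + (-4 + 24) = -5 + 20 = 15)
X(b) = 10 - 4*b
n = -390 (n = 15*(-26) = -390)
X(9)*56 + n = (10 - 4*9)*56 - 390 = (10 - 36)*56 - 390 = -26*56 - 390 = -1456 - 390 = -1846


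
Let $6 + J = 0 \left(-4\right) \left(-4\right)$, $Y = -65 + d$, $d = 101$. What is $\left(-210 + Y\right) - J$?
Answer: $-168$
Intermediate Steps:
$Y = 36$ ($Y = -65 + 101 = 36$)
$J = -6$ ($J = -6 + 0 \left(-4\right) \left(-4\right) = -6 + 0 \left(-4\right) = -6 + 0 = -6$)
$\left(-210 + Y\right) - J = \left(-210 + 36\right) - -6 = -174 + 6 = -168$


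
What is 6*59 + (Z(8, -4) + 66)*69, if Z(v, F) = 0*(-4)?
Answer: 4908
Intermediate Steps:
Z(v, F) = 0
6*59 + (Z(8, -4) + 66)*69 = 6*59 + (0 + 66)*69 = 354 + 66*69 = 354 + 4554 = 4908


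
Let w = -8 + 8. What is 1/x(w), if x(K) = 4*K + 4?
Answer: 1/4 ≈ 0.25000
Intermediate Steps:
w = 0
x(K) = 4 + 4*K
1/x(w) = 1/(4 + 4*0) = 1/(4 + 0) = 1/4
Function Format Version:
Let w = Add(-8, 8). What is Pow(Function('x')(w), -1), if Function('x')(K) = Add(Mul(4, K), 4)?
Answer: Rational(1, 4) ≈ 0.25000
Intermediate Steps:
w = 0
Function('x')(K) = Add(4, Mul(4, K))
Pow(Function('x')(w), -1) = Pow(Add(4, Mul(4, 0)), -1) = Pow(Add(4, 0), -1) = Pow(4, -1) = Rational(1, 4)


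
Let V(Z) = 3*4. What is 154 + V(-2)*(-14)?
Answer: -14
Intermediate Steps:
V(Z) = 12
154 + V(-2)*(-14) = 154 + 12*(-14) = 154 - 168 = -14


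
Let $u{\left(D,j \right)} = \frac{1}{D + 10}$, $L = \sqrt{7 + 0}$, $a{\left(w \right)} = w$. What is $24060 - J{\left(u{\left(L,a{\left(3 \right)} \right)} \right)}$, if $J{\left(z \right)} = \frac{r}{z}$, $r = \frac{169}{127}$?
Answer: $\frac{3053930}{127} - \frac{169 \sqrt{7}}{127} \approx 24043.0$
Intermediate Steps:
$r = \frac{169}{127}$ ($r = 169 \cdot \frac{1}{127} = \frac{169}{127} \approx 1.3307$)
$L = \sqrt{7} \approx 2.6458$
$u{\left(D,j \right)} = \frac{1}{10 + D}$
$J{\left(z \right)} = \frac{169}{127 z}$
$24060 - J{\left(u{\left(L,a{\left(3 \right)} \right)} \right)} = 24060 - \frac{169}{127 \frac{1}{10 + \sqrt{7}}} = 24060 - \frac{169 \left(10 + \sqrt{7}\right)}{127} = 24060 - \left(\frac{1690}{127} + \frac{169 \sqrt{7}}{127}\right) = \frac{3053930}{127} - \frac{169 \sqrt{7}}{127}$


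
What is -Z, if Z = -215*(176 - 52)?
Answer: 26660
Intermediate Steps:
Z = -26660 (Z = -215*124 = -26660)
-Z = -1*(-26660) = 26660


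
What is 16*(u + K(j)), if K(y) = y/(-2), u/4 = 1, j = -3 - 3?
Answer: 112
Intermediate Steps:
j = -6
u = 4 (u = 4*1 = 4)
K(y) = -y/2 (K(y) = y*(-1/2) = -y/2)
16*(u + K(j)) = 16*(4 - 1/2*(-6)) = 16*(4 + 3) = 16*7 = 112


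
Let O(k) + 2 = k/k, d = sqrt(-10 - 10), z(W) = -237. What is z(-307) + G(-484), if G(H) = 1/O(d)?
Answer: -238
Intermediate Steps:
d = 2*I*sqrt(5) (d = sqrt(-20) = 2*I*sqrt(5) ≈ 4.4721*I)
O(k) = -1 (O(k) = -2 + k/k = -2 + 1 = -1)
G(H) = -1 (G(H) = 1/(-1) = -1)
z(-307) + G(-484) = -237 - 1 = -238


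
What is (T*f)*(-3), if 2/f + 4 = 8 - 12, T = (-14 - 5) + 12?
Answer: -21/4 ≈ -5.2500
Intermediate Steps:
T = -7 (T = -19 + 12 = -7)
f = -1/4 (f = 2/(-4 + (8 - 12)) = 2/(-4 - 4) = 2/(-8) = 2*(-1/8) = -1/4 ≈ -0.25000)
(T*f)*(-3) = -7*(-1/4)*(-3) = (7/4)*(-3) = -21/4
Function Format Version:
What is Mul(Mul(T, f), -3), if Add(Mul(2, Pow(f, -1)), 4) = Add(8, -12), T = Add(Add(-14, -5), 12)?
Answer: Rational(-21, 4) ≈ -5.2500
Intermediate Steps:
T = -7 (T = Add(-19, 12) = -7)
f = Rational(-1, 4) (f = Mul(2, Pow(Add(-4, Add(8, -12)), -1)) = Mul(2, Pow(Add(-4, -4), -1)) = Mul(2, Pow(-8, -1)) = Mul(2, Rational(-1, 8)) = Rational(-1, 4) ≈ -0.25000)
Mul(Mul(T, f), -3) = Mul(Mul(-7, Rational(-1, 4)), -3) = Mul(Rational(7, 4), -3) = Rational(-21, 4)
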